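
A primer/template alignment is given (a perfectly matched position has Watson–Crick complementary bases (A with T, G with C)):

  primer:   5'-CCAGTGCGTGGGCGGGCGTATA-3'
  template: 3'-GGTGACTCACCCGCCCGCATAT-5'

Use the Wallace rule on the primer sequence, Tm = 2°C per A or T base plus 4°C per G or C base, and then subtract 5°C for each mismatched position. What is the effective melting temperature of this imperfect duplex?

64°C

Primer base counts: A=3, T=4, G=10, C=5 → A+T=7, G+C=15
Perfect-match Tm = 2(7) + 4(15) = 14 + 60 = 74°C
Mismatches (positions where the bases are not complementary): 2 (at positions 4, 7)
Effective Tm = 74 − 2×5 = 74 − 10 = 64°C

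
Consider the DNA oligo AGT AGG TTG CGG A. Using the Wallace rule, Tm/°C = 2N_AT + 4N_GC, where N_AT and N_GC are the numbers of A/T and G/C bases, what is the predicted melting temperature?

40°C

G=6, T=3, C=1, A=3
So N_AT = 6 and N_GC = 7.
Tm = 2×6 + 4×7 = 40°C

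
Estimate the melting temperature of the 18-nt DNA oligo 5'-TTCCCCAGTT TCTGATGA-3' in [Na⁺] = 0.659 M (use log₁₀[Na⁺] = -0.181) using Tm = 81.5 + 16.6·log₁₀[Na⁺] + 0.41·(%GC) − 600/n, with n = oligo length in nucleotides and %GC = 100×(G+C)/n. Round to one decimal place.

63.4°C

Length n = 18. Base counts: A=3, G=3, T=7, C=5
G+C = 8, so %GC = 8/18 × 100 = 44.444%
Salt term: 16.6 × (-0.181) = -3.005
GC term: 0.41 × 44.444 = 18.222; length term: −600/18 = −33.333
Tm = 81.5 + (-3.005) + 18.222 − 33.333 = 63.384 → 63.4°C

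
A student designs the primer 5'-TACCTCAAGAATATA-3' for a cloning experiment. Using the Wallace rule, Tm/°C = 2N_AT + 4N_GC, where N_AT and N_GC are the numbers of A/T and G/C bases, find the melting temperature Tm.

G=1, A=7, C=3, T=4
AT pairs contribute 11, GC pairs contribute 4.
Tm = 4·4 + 2·11 = 16 + 22 = 38°C

38°C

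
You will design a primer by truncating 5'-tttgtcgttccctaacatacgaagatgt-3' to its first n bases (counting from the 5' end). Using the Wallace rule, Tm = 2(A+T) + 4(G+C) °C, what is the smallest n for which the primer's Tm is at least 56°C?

n = 20

First 19 bases: TTTGTCGTTCCCTAACATA → Tm = 52°C (< 56°C)
First 20 bases: TTTGTCGTTCCCTAACATAC → Tm = 56°C (≥ 56°C)
Each additional base adds 2°C (A/T) or 4°C (G/C), so Tm is non-decreasing in n; n = 20 is the first length to reach 56°C.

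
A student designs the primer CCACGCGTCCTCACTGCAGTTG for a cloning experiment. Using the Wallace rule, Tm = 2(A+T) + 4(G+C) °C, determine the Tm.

Base counts: C=9, A=3, T=5, G=5
So N_AT = 8 and N_GC = 14.
Tm = 2(8) + 4(14) = 16 + 56 = 72°C

72°C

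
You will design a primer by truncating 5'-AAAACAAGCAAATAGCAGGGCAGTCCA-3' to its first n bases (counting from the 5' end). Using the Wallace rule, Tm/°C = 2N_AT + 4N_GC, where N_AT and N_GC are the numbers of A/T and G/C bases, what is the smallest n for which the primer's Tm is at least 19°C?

n = 8

First 7 bases: AAAACAA → Tm = 16°C (< 19°C)
First 8 bases: AAAACAAG → Tm = 20°C (≥ 19°C)
Each additional base adds 2°C (A/T) or 4°C (G/C), so Tm is non-decreasing in n; n = 8 is the first length to reach 19°C.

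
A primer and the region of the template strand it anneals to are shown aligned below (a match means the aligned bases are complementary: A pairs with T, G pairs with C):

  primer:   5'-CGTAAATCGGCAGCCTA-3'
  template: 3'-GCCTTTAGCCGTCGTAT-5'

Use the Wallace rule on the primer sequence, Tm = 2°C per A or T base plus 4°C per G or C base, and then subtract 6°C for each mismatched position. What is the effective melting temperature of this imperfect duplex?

40°C

Primer base counts: A=5, T=3, G=4, C=5 → A+T=8, G+C=9
Perfect-match Tm = 2(8) + 4(9) = 16 + 36 = 52°C
Mismatches (positions where the bases are not complementary): 2 (at positions 3, 15)
Effective Tm = 52 − 2×6 = 52 − 12 = 40°C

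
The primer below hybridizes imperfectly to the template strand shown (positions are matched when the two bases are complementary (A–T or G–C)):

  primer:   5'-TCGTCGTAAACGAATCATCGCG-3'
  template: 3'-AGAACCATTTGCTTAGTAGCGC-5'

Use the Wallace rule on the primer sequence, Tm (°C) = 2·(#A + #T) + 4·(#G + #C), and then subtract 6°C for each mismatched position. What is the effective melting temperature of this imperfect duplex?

54°C

Primer base counts: A=6, T=5, G=5, C=6 → A+T=11, G+C=11
Perfect-match Tm = 2(11) + 4(11) = 22 + 44 = 66°C
Mismatches (positions where the bases are not complementary): 2 (at positions 3, 5)
Effective Tm = 66 − 2×6 = 66 − 12 = 54°C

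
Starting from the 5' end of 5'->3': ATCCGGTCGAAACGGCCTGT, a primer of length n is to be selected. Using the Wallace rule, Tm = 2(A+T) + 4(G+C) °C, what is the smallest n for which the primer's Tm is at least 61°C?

First 18 bases: ATCCGGTCGAAACGGCCT → Tm = 58°C (< 61°C)
First 19 bases: ATCCGGTCGAAACGGCCTG → Tm = 62°C (≥ 61°C)
Each additional base adds 2°C (A/T) or 4°C (G/C), so Tm is non-decreasing in n; n = 19 is the first length to reach 61°C.

n = 19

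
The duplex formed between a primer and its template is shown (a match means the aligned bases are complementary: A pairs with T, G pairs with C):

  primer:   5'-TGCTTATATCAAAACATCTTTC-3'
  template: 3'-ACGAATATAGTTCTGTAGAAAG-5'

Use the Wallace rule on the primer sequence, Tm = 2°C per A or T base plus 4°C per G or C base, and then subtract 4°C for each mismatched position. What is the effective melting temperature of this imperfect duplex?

Primer base counts: A=7, T=9, G=1, C=5 → A+T=16, G+C=6
Perfect-match Tm = 2(16) + 4(6) = 32 + 24 = 56°C
Mismatches (positions where the bases are not complementary): 1 (at position 13)
Effective Tm = 56 − 1×4 = 56 − 4 = 52°C

52°C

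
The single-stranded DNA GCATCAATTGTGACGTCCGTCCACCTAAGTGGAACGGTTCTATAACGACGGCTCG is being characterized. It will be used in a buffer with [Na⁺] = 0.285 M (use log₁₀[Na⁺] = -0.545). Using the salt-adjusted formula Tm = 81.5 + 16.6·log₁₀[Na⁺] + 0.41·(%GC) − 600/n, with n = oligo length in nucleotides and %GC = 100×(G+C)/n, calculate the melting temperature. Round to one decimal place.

83.2°C

Length n = 55. Scanning the sequence gives A=13, G=14, T=13, C=15.
G+C = 29, so %GC = 29/55 × 100 = 52.727%
Salt term: 16.6 × (-0.545) = -9.047
GC term: 0.41 × 52.727 = 21.618; length term: −600/55 = −10.909
Tm = 81.5 + (-9.047) + 21.618 − 10.909 = 83.162 → 83.2°C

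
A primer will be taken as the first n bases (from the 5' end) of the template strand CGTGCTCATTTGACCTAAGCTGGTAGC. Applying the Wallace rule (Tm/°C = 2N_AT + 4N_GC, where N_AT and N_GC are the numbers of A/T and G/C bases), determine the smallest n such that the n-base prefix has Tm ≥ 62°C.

First 20 bases: CGTGCTCATTTGACCTAAGC → Tm = 60°C (< 62°C)
First 21 bases: CGTGCTCATTTGACCTAAGCT → Tm = 62°C (≥ 62°C)
Since every base adds ≥2°C, Tm only increases with n, so the threshold is first crossed at n = 21.

n = 21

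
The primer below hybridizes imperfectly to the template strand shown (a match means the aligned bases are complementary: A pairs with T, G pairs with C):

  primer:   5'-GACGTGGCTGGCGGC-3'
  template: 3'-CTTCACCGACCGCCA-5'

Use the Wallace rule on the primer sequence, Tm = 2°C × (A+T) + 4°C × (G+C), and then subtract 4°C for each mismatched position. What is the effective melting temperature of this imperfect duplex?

Primer base counts: A=1, T=2, G=8, C=4 → A+T=3, G+C=12
Perfect-match Tm = 2(3) + 4(12) = 6 + 48 = 54°C
Mismatches (positions where the bases are not complementary): 2 (at positions 3, 15)
Effective Tm = 54 − 2×4 = 54 − 8 = 46°C

46°C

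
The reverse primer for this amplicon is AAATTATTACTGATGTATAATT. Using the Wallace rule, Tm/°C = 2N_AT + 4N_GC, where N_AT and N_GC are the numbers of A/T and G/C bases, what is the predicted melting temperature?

50°C

Scanning the sequence gives G=2, A=9, T=10, C=1.
AT pairs contribute 19, GC pairs contribute 3.
Tm = 4·3 + 2·19 = 12 + 38 = 50°C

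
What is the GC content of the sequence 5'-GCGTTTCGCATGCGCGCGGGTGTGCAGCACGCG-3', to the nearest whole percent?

73%

T=6, A=3, C=10, G=14
G+C = 14 + 10 = 24 out of 33 bases
%GC = 24/33 × 100 = 72.73% ≈ 73%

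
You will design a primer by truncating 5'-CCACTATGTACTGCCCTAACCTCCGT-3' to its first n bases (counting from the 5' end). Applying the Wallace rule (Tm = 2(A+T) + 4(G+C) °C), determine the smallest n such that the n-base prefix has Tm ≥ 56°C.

First 18 bases: CCACTATGTACTGCCCTA → Tm = 54°C (< 56°C)
First 19 bases: CCACTATGTACTGCCCTAA → Tm = 56°C (≥ 56°C)
Since every base adds ≥2°C, Tm only increases with n, so the threshold is first crossed at n = 19.

n = 19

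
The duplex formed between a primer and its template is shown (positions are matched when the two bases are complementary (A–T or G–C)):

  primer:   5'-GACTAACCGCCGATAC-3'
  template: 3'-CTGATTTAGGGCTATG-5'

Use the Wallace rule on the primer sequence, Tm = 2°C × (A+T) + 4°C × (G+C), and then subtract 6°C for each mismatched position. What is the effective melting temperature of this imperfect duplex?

32°C

Primer base counts: A=5, T=2, G=3, C=6 → A+T=7, G+C=9
Perfect-match Tm = 2(7) + 4(9) = 14 + 36 = 50°C
Mismatches (positions where the bases are not complementary): 3 (at positions 7, 8, 9)
Effective Tm = 50 − 3×6 = 50 − 18 = 32°C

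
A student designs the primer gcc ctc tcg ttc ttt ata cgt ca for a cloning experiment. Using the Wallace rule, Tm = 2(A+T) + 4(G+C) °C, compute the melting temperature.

68°C

Scanning the sequence gives C=8, T=9, A=3, G=3.
AT pairs contribute 12, GC pairs contribute 11.
Tm = 2(12) + 4(11) = 24 + 44 = 68°C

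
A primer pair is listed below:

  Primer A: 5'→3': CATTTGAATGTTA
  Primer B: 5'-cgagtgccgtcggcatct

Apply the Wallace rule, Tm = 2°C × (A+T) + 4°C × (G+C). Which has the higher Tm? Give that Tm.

Primer B, 60°C

Primer A: A+T=10, G+C=3 → Tm = 2(10)+4(3) = 32°C
Primer B: A+T=6, G+C=12 → Tm = 2(6)+4(12) = 60°C
32°C vs 60°C → primer B is higher.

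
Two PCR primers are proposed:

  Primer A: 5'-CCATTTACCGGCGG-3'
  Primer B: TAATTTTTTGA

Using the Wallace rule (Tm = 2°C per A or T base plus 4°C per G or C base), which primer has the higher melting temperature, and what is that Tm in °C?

Primer A: A+T=5, G+C=9 → Tm = 2(5)+4(9) = 46°C
Primer B: A+T=10, G+C=1 → Tm = 2(10)+4(1) = 24°C
46°C vs 24°C → primer A is higher.

Primer A, 46°C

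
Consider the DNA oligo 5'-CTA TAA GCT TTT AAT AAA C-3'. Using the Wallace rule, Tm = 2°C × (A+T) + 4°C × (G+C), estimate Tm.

Counting bases: T=7, A=8, G=1, C=3
A+T = 15, G+C = 4
Tm = 4·4 + 2·15 = 16 + 30 = 46°C

46°C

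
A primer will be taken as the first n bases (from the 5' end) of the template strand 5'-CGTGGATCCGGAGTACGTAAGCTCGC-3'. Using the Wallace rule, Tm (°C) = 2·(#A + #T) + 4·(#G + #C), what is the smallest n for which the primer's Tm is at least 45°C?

First 13 bases: CGTGGATCCGGAG → Tm = 44°C (< 45°C)
First 14 bases: CGTGGATCCGGAGT → Tm = 46°C (≥ 45°C)
Since every base adds ≥2°C, Tm only increases with n, so the threshold is first crossed at n = 14.

n = 14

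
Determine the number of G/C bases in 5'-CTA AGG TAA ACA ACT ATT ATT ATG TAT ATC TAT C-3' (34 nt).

8

Base counts: G=3, A=13, T=13, C=5
G+C = 3 + 5 = 8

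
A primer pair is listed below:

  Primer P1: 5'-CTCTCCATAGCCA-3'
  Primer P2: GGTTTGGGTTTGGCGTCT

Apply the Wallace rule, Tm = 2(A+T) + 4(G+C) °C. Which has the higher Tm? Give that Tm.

Primer P2, 56°C

Primer P1: A+T=6, G+C=7 → Tm = 2(6)+4(7) = 40°C
Primer P2: A+T=8, G+C=10 → Tm = 2(8)+4(10) = 56°C
40°C vs 56°C → primer P2 is higher.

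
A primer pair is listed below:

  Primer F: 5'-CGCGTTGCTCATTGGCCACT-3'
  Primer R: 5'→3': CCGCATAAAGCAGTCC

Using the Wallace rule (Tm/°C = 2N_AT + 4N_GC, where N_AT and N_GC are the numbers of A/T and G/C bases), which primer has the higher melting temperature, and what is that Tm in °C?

Primer F, 64°C

Primer F: A+T=8, G+C=12 → Tm = 2(8)+4(12) = 64°C
Primer R: A+T=7, G+C=9 → Tm = 2(7)+4(9) = 50°C
64°C vs 50°C → primer F is higher.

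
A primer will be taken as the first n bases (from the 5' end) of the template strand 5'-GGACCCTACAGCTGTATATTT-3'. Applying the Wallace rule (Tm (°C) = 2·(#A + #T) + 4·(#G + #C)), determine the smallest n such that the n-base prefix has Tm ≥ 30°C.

First 8 bases: GGACCCTA → Tm = 26°C (< 30°C)
First 9 bases: GGACCCTAC → Tm = 30°C (≥ 30°C)
Each additional base adds 2°C (A/T) or 4°C (G/C), so Tm is non-decreasing in n; n = 9 is the first length to reach 30°C.

n = 9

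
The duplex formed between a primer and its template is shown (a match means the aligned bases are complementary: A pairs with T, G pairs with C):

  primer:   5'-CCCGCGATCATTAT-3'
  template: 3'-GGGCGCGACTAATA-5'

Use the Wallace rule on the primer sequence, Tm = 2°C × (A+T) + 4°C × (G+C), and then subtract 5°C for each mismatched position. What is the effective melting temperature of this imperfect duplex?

Primer base counts: A=3, T=4, G=2, C=5 → A+T=7, G+C=7
Perfect-match Tm = 2(7) + 4(7) = 14 + 28 = 42°C
Mismatches (positions where the bases are not complementary): 2 (at positions 7, 9)
Effective Tm = 42 − 2×5 = 42 − 10 = 32°C

32°C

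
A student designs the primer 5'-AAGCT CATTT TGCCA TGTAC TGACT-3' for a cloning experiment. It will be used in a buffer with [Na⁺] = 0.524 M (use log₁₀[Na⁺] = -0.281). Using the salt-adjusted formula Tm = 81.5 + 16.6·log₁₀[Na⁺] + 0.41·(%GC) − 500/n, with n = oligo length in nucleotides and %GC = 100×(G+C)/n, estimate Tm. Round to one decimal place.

Length n = 25. Base counts: C=6, G=4, T=9, A=6
G+C = 10, so %GC = 10/25 × 100 = 40%
Salt term: 16.6 × (-0.281) = -4.665
GC term: 0.41 × 40 = 16.4; length term: −500/25 = −20
Tm = 81.5 + (-4.665) + 16.4 − 20 = 73.235 → 73.2°C

73.2°C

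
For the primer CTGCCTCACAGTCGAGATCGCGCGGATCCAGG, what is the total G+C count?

A=6, T=5, C=11, G=10
Total G or C: 10 + 11 = 21

21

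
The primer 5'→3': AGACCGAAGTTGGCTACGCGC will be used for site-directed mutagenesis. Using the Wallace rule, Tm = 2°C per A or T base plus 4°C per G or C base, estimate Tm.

68°C

C=6, G=7, A=5, T=3
AT pairs contribute 8, GC pairs contribute 13.
Tm = 4·13 + 2·8 = 52 + 16 = 68°C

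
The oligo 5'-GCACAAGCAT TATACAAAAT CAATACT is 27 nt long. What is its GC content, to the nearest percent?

30%

Counting bases: G=2, T=6, A=13, C=6
G+C = 2 + 6 = 8 out of 27 bases
%GC = 8/27 × 100 = 29.63% ≈ 30%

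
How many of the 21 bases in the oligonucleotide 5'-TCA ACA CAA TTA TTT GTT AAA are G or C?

4

Counting bases: C=3, T=8, G=1, A=9
G+C = 1 + 3 = 4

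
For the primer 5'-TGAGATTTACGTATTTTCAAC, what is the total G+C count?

Base counts: C=3, A=6, T=9, G=3
Total G or C: 3 + 3 = 6

6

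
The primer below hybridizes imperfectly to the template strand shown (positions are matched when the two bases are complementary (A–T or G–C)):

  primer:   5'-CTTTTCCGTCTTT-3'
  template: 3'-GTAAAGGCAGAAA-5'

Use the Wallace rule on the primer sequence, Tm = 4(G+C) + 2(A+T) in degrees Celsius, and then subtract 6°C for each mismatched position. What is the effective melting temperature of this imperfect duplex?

30°C

Primer base counts: A=0, T=8, G=1, C=4 → A+T=8, G+C=5
Perfect-match Tm = 2(8) + 4(5) = 16 + 20 = 36°C
Mismatches (positions where the bases are not complementary): 1 (at position 2)
Effective Tm = 36 − 1×6 = 36 − 6 = 30°C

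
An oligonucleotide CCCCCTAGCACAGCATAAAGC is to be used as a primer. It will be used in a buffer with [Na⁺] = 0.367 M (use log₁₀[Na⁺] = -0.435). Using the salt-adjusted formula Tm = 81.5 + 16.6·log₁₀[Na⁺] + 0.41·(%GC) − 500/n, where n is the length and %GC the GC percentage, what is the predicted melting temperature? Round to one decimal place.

73.9°C

Length n = 21. Base counts: A=7, G=3, C=9, T=2
G+C = 12, so %GC = 12/21 × 100 = 57.143%
Salt term: 16.6 × (-0.435) = -7.221
GC term: 0.41 × 57.143 = 23.429; length term: −500/21 = −23.81
Tm = 81.5 + (-7.221) + 23.429 − 23.81 = 73.898 → 73.9°C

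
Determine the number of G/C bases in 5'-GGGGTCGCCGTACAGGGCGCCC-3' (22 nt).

Scanning the sequence gives T=2, C=8, A=2, G=10.
G+C = 10 + 8 = 18

18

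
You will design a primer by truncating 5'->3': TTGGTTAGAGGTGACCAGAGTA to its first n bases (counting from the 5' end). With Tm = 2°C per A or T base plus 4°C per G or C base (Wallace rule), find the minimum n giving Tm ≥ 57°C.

First 19 bases: TTGGTTAGAGGTGACCAGA → Tm = 56°C (< 57°C)
First 20 bases: TTGGTTAGAGGTGACCAGAG → Tm = 60°C (≥ 57°C)
Since every base adds ≥2°C, Tm only increases with n, so the threshold is first crossed at n = 20.

n = 20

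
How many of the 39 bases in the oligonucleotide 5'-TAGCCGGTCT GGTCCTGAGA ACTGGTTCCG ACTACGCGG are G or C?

Scanning the sequence gives T=9, A=6, C=11, G=13.
G+C = 13 + 11 = 24

24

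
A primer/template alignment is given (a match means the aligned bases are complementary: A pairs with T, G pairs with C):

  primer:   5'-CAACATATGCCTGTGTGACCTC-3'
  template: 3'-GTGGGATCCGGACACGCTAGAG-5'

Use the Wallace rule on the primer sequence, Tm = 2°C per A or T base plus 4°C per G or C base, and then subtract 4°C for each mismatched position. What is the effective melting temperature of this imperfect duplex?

46°C

Primer base counts: A=5, T=6, G=4, C=7 → A+T=11, G+C=11
Perfect-match Tm = 2(11) + 4(11) = 22 + 44 = 66°C
Mismatches (positions where the bases are not complementary): 5 (at positions 3, 5, 8, 16, 19)
Effective Tm = 66 − 5×4 = 66 − 20 = 46°C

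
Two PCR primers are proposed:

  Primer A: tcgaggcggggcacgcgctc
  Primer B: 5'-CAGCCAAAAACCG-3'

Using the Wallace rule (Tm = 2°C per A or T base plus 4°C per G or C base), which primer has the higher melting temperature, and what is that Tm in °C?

Primer A, 72°C

Primer A: A+T=4, G+C=16 → Tm = 2(4)+4(16) = 72°C
Primer B: A+T=6, G+C=7 → Tm = 2(6)+4(7) = 40°C
72°C vs 40°C → primer A is higher.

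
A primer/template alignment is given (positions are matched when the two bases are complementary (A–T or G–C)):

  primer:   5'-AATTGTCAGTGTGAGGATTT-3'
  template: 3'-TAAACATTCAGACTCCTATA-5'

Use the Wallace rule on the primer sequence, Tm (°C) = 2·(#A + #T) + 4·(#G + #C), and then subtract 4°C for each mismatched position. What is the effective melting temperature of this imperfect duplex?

38°C

Primer base counts: A=5, T=8, G=6, C=1 → A+T=13, G+C=7
Perfect-match Tm = 2(13) + 4(7) = 26 + 28 = 54°C
Mismatches (positions where the bases are not complementary): 4 (at positions 2, 7, 11, 19)
Effective Tm = 54 − 4×4 = 54 − 16 = 38°C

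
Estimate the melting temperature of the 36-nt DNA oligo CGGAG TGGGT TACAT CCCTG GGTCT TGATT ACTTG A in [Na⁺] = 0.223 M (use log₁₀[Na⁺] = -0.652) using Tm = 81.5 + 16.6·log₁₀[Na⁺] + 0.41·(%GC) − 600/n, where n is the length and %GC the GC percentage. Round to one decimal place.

74.5°C

Length n = 36. Base counts: T=12, G=11, A=6, C=7
G+C = 18, so %GC = 18/36 × 100 = 50%
Salt term: 16.6 × (-0.652) = -10.823
GC term: 0.41 × 50 = 20.5; length term: −600/36 = −16.667
Tm = 81.5 + (-10.823) + 20.5 − 16.667 = 74.51 → 74.5°C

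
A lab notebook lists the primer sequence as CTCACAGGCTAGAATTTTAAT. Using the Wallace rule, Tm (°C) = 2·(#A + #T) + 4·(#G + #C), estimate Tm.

56°C

Scanning the sequence gives G=3, T=7, C=4, A=7.
So N_AT = 14 and N_GC = 7.
Tm = 2×14 + 4×7 = 56°C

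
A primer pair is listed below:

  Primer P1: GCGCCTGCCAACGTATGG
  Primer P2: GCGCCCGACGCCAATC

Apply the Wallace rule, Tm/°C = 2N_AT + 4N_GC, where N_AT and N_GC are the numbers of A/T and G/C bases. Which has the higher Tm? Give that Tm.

Primer P1: A+T=6, G+C=12 → Tm = 2(6)+4(12) = 60°C
Primer P2: A+T=4, G+C=12 → Tm = 2(4)+4(12) = 56°C
60°C vs 56°C → primer P1 is higher.

Primer P1, 60°C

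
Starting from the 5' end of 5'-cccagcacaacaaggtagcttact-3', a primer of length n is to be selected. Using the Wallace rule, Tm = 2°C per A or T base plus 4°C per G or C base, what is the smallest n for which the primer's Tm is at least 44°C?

n = 14

First 13 bases: CCCAGCACAACAA → Tm = 40°C (< 44°C)
First 14 bases: CCCAGCACAACAAG → Tm = 44°C (≥ 44°C)
Each additional base adds 2°C (A/T) or 4°C (G/C), so Tm is non-decreasing in n; n = 14 is the first length to reach 44°C.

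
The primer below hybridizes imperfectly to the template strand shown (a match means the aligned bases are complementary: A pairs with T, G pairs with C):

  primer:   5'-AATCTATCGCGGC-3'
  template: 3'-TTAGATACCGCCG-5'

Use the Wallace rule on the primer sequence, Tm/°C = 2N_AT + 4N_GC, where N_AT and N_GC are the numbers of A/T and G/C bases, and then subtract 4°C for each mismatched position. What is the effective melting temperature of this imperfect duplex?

Primer base counts: A=3, T=3, G=3, C=4 → A+T=6, G+C=7
Perfect-match Tm = 2(6) + 4(7) = 12 + 28 = 40°C
Mismatches (positions where the bases are not complementary): 1 (at position 8)
Effective Tm = 40 − 1×4 = 40 − 4 = 36°C

36°C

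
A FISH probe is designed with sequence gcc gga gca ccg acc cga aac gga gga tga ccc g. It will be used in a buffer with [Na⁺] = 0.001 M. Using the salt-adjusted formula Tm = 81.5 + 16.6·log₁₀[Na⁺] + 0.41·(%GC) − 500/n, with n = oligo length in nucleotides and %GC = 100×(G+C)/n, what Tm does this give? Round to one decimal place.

Length n = 34. Counting bases: G=12, A=9, T=1, C=12
G+C = 24, so %GC = 24/34 × 100 = 70.588%
Salt term: 16.6 × (-3) = -49.8
GC term: 0.41 × 70.588 = 28.941; length term: −500/34 = −14.706
Tm = 81.5 + (-49.8) + 28.941 − 14.706 = 45.935 → 45.9°C

45.9°C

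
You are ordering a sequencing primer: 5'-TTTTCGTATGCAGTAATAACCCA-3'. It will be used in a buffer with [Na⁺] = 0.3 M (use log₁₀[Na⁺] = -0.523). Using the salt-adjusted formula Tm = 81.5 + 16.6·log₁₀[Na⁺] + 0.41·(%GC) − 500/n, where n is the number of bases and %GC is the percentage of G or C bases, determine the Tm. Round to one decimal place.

Length n = 23. Counting bases: C=5, G=3, T=8, A=7
G+C = 8, so %GC = 8/23 × 100 = 34.783%
Salt term: 16.6 × (-0.523) = -8.682
GC term: 0.41 × 34.783 = 14.261; length term: −500/23 = −21.739
Tm = 81.5 + (-8.682) + 14.261 − 21.739 = 65.34 → 65.3°C

65.3°C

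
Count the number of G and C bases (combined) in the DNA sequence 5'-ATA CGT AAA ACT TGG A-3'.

Scanning the sequence gives A=7, G=3, T=4, C=2.
G+C = 3 + 2 = 5

5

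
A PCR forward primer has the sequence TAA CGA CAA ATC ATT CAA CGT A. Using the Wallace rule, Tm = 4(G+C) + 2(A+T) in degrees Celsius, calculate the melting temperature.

Scanning the sequence gives C=5, A=10, G=2, T=5.
AT pairs contribute 15, GC pairs contribute 7.
Tm = 2(15) + 4(7) = 30 + 28 = 58°C

58°C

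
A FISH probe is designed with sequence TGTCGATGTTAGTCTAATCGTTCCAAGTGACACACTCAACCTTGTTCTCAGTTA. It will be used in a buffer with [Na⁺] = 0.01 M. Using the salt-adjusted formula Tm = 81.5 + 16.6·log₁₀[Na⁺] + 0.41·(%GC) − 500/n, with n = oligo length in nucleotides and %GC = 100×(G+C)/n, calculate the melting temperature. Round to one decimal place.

55.7°C

Length n = 54. T=19, C=13, A=13, G=9
G+C = 22, so %GC = 22/54 × 100 = 40.741%
Salt term: 16.6 × (-2) = -33.2
GC term: 0.41 × 40.741 = 16.704; length term: −500/54 = −9.259
Tm = 81.5 + (-33.2) + 16.704 − 9.259 = 55.745 → 55.7°C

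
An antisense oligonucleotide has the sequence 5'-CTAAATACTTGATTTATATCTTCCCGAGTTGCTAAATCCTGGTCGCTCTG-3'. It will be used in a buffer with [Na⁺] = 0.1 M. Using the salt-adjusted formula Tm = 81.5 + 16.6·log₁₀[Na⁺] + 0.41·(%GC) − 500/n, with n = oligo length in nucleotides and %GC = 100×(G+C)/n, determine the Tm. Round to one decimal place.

71.3°C

Length n = 50. Scanning the sequence gives A=11, C=12, T=19, G=8.
G+C = 20, so %GC = 20/50 × 100 = 40%
Salt term: 16.6 × (-1) = -16.6
GC term: 0.41 × 40 = 16.4; length term: −500/50 = −10
Tm = 81.5 + (-16.6) + 16.4 − 10 = 71.3 → 71.3°C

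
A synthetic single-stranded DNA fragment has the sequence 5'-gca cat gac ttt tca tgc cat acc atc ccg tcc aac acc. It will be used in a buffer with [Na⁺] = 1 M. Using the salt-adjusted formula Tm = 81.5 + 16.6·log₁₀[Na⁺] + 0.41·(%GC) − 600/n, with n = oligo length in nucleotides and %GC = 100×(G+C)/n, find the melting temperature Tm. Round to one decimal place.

87.1°C

Length n = 39. Base counts: G=4, C=16, A=10, T=9
G+C = 20, so %GC = 20/39 × 100 = 51.282%
Salt term: 16.6 × (0) = 0
GC term: 0.41 × 51.282 = 21.026; length term: −600/39 = −15.385
Tm = 81.5 + (0) + 21.026 − 15.385 = 87.141 → 87.1°C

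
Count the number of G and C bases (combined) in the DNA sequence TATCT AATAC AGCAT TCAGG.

A=7, G=3, C=4, T=6
Total G or C: 3 + 4 = 7

7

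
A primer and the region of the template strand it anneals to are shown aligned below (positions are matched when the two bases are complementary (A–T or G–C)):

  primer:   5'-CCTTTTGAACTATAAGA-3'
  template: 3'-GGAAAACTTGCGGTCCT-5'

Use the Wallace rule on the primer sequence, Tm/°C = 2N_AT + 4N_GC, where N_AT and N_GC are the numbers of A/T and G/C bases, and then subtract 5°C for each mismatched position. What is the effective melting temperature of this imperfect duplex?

24°C

Primer base counts: A=6, T=6, G=2, C=3 → A+T=12, G+C=5
Perfect-match Tm = 2(12) + 4(5) = 24 + 20 = 44°C
Mismatches (positions where the bases are not complementary): 4 (at positions 11, 12, 13, 15)
Effective Tm = 44 − 4×5 = 44 − 20 = 24°C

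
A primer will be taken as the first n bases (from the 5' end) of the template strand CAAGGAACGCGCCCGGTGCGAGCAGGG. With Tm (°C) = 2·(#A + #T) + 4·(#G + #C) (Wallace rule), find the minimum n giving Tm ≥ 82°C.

n = 24

First 23 bases: CAAGGAACGCGCCCGGTGCGAGC → Tm = 80°C (< 82°C)
First 24 bases: CAAGGAACGCGCCCGGTGCGAGCA → Tm = 82°C (≥ 82°C)
Each additional base adds 2°C (A/T) or 4°C (G/C), so Tm is non-decreasing in n; n = 24 is the first length to reach 82°C.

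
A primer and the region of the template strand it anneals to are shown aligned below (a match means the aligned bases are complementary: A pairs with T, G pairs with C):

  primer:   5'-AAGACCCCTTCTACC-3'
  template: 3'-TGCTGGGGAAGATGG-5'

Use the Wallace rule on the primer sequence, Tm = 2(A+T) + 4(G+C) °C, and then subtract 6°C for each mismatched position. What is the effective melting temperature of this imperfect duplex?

Primer base counts: A=4, T=3, G=1, C=7 → A+T=7, G+C=8
Perfect-match Tm = 2(7) + 4(8) = 14 + 32 = 46°C
Mismatches (positions where the bases are not complementary): 1 (at position 2)
Effective Tm = 46 − 1×6 = 46 − 6 = 40°C

40°C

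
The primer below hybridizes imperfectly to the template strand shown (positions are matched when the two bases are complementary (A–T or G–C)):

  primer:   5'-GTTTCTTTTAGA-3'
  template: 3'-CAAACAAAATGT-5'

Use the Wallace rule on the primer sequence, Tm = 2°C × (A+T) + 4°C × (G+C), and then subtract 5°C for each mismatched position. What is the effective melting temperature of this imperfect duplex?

20°C

Primer base counts: A=2, T=7, G=2, C=1 → A+T=9, G+C=3
Perfect-match Tm = 2(9) + 4(3) = 18 + 12 = 30°C
Mismatches (positions where the bases are not complementary): 2 (at positions 5, 11)
Effective Tm = 30 − 2×5 = 30 − 10 = 20°C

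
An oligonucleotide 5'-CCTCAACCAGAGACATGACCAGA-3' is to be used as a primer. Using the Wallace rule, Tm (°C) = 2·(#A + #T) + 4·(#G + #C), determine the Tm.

70°C

Counting bases: A=9, T=2, G=4, C=8
A+T = 11, G+C = 12
Tm = 2(11) + 4(12) = 22 + 48 = 70°C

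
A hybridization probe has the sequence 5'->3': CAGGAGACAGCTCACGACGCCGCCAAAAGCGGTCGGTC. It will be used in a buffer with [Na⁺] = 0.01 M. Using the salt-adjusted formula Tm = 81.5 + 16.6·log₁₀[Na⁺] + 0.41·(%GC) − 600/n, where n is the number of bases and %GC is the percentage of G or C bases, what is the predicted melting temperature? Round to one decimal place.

59.5°C

Length n = 38. Base counts: G=12, A=10, C=13, T=3
G+C = 25, so %GC = 25/38 × 100 = 65.789%
Salt term: 16.6 × (-2) = -33.2
GC term: 0.41 × 65.789 = 26.973; length term: −600/38 = −15.789
Tm = 81.5 + (-33.2) + 26.973 − 15.789 = 59.484 → 59.5°C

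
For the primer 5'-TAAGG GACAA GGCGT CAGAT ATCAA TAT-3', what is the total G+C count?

Base counts: T=6, C=4, A=11, G=7
G+C = 7 + 4 = 11

11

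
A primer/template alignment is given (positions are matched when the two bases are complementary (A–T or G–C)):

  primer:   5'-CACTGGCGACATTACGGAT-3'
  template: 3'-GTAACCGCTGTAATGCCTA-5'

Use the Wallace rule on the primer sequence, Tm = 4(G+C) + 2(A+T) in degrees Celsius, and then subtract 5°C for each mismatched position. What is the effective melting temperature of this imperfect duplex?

Primer base counts: A=5, T=4, G=5, C=5 → A+T=9, G+C=10
Perfect-match Tm = 2(9) + 4(10) = 18 + 40 = 58°C
Mismatches (positions where the bases are not complementary): 1 (at position 3)
Effective Tm = 58 − 1×5 = 58 − 5 = 53°C

53°C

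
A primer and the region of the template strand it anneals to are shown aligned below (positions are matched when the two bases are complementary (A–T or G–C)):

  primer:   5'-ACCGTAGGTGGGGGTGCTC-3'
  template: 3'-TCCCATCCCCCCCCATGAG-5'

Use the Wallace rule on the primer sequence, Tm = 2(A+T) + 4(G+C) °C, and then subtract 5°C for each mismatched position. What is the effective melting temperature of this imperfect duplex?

Primer base counts: A=2, T=4, G=9, C=4 → A+T=6, G+C=13
Perfect-match Tm = 2(6) + 4(13) = 12 + 52 = 64°C
Mismatches (positions where the bases are not complementary): 4 (at positions 2, 3, 9, 16)
Effective Tm = 64 − 4×5 = 64 − 20 = 44°C

44°C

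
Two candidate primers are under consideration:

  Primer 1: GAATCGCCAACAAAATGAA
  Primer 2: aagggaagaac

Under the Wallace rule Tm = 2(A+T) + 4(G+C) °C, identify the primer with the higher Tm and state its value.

Primer 1, 52°C

Primer 1: A+T=12, G+C=7 → Tm = 2(12)+4(7) = 52°C
Primer 2: A+T=6, G+C=5 → Tm = 2(6)+4(5) = 32°C
52°C vs 32°C → primer 1 is higher.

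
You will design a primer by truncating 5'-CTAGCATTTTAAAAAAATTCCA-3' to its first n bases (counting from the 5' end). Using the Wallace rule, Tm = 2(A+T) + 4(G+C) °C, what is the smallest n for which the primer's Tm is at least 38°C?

n = 16

First 15 bases: CTAGCATTTTAAAAA → Tm = 36°C (< 38°C)
First 16 bases: CTAGCATTTTAAAAAA → Tm = 38°C (≥ 38°C)
Each additional base adds 2°C (A/T) or 4°C (G/C), so Tm is non-decreasing in n; n = 16 is the first length to reach 38°C.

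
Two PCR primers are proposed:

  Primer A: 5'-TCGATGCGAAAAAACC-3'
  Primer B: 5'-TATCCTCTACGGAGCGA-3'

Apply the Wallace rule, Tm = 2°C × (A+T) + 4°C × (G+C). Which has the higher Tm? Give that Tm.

Primer B, 52°C

Primer A: A+T=9, G+C=7 → Tm = 2(9)+4(7) = 46°C
Primer B: A+T=8, G+C=9 → Tm = 2(8)+4(9) = 52°C
46°C vs 52°C → primer B is higher.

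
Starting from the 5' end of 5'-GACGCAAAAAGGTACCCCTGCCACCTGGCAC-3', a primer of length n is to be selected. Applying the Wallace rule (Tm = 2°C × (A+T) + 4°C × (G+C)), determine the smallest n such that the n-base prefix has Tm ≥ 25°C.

n = 9

First 8 bases: GACGCAAA → Tm = 24°C (< 25°C)
First 9 bases: GACGCAAAA → Tm = 26°C (≥ 25°C)
Since every base adds ≥2°C, Tm only increases with n, so the threshold is first crossed at n = 9.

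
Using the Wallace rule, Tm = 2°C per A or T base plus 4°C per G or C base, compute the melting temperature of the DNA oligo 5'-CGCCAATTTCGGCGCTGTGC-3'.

Scanning the sequence gives G=6, C=7, A=2, T=5.
So N_AT = 7 and N_GC = 13.
Tm = 2(7) + 4(13) = 14 + 52 = 66°C

66°C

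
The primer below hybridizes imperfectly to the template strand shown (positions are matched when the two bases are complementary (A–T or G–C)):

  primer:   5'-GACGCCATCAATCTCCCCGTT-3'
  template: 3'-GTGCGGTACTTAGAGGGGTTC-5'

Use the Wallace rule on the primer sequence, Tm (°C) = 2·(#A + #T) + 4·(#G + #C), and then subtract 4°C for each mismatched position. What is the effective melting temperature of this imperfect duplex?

Primer base counts: A=4, T=5, G=3, C=9 → A+T=9, G+C=12
Perfect-match Tm = 2(9) + 4(12) = 18 + 48 = 66°C
Mismatches (positions where the bases are not complementary): 5 (at positions 1, 9, 19, 20, 21)
Effective Tm = 66 − 5×4 = 66 − 20 = 46°C

46°C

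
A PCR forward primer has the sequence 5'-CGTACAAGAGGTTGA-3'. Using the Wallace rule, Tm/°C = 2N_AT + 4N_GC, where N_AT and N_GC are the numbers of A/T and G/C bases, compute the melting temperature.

Scanning the sequence gives C=2, A=5, T=3, G=5.
So N_AT = 8 and N_GC = 7.
Tm = 4·7 + 2·8 = 28 + 16 = 44°C

44°C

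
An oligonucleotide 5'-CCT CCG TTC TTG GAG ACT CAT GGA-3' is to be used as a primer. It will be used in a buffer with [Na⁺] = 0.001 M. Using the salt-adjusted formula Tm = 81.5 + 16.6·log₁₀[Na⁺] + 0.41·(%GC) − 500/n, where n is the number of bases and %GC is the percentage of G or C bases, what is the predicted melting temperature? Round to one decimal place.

Length n = 24. Base counts: C=7, A=4, T=7, G=6
G+C = 13, so %GC = 13/24 × 100 = 54.167%
Salt term: 16.6 × (-3) = -49.8
GC term: 0.41 × 54.167 = 22.208; length term: −500/24 = −20.833
Tm = 81.5 + (-49.8) + 22.208 − 20.833 = 33.075 → 33.1°C

33.1°C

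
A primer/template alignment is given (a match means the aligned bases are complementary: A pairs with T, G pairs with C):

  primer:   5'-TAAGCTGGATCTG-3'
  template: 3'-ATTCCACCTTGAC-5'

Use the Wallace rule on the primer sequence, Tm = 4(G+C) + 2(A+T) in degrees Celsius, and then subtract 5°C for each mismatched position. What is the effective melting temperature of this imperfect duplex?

Primer base counts: A=3, T=4, G=4, C=2 → A+T=7, G+C=6
Perfect-match Tm = 2(7) + 4(6) = 14 + 24 = 38°C
Mismatches (positions where the bases are not complementary): 2 (at positions 5, 10)
Effective Tm = 38 − 2×5 = 38 − 10 = 28°C

28°C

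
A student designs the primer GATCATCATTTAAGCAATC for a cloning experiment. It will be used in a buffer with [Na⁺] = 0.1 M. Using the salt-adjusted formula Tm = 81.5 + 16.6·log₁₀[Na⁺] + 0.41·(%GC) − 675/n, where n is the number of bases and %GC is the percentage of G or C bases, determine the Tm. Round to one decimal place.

Length n = 19. Counting bases: A=7, T=6, G=2, C=4
G+C = 6, so %GC = 6/19 × 100 = 31.579%
Salt term: 16.6 × (-1) = -16.6
GC term: 0.41 × 31.579 = 12.947; length term: −675/19 = −35.526
Tm = 81.5 + (-16.6) + 12.947 − 35.526 = 42.321 → 42.3°C

42.3°C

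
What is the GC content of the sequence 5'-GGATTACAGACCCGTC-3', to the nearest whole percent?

Scanning the sequence gives C=5, A=4, T=3, G=4.
G+C = 4 + 5 = 9 out of 16 bases
%GC = 9/16 × 100 = 56.25% ≈ 56%

56%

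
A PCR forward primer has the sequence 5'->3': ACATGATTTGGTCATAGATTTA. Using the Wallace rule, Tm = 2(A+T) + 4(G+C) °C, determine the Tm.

56°C

Counting bases: G=4, A=7, C=2, T=9
So N_AT = 16 and N_GC = 6.
Tm = 2(16) + 4(6) = 32 + 24 = 56°C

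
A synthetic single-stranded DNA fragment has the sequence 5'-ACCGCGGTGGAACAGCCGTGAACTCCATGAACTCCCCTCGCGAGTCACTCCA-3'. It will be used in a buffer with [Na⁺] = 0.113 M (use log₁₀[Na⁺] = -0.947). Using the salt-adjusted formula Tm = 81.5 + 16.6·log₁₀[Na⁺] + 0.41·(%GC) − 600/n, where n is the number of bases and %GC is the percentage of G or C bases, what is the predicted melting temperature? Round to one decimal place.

79.5°C

Length n = 52. T=8, A=12, G=12, C=20
G+C = 32, so %GC = 32/52 × 100 = 61.538%
Salt term: 16.6 × (-0.947) = -15.72
GC term: 0.41 × 61.538 = 25.231; length term: −600/52 = −11.538
Tm = 81.5 + (-15.72) + 25.231 − 11.538 = 79.473 → 79.5°C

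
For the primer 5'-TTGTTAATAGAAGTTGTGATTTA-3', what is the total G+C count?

Counting bases: T=11, C=0, G=5, A=7
Total G or C: 5 + 0 = 5

5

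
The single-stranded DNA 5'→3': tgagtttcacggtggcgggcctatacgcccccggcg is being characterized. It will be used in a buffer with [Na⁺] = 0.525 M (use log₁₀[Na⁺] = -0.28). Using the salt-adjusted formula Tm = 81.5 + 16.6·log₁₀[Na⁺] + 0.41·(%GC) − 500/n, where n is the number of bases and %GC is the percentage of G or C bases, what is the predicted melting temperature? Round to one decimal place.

91.4°C

Length n = 36. Counting bases: A=4, G=13, C=12, T=7
G+C = 25, so %GC = 25/36 × 100 = 69.444%
Salt term: 16.6 × (-0.28) = -4.648
GC term: 0.41 × 69.444 = 28.472; length term: −500/36 = −13.889
Tm = 81.5 + (-4.648) + 28.472 − 13.889 = 91.435 → 91.4°C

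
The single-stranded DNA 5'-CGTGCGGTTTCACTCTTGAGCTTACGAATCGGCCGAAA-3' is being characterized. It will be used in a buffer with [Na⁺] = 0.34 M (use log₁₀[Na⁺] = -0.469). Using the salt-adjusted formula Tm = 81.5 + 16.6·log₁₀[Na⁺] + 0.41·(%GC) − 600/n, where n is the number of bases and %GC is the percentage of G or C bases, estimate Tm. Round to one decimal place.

79.5°C

Length n = 38. Counting bases: G=10, C=10, T=10, A=8
G+C = 20, so %GC = 20/38 × 100 = 52.632%
Salt term: 16.6 × (-0.469) = -7.785
GC term: 0.41 × 52.632 = 21.579; length term: −600/38 = −15.789
Tm = 81.5 + (-7.785) + 21.579 − 15.789 = 79.505 → 79.5°C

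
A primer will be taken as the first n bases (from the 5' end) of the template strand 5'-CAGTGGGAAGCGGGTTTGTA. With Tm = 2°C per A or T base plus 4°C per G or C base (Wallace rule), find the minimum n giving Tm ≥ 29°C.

n = 10

First 9 bases: CAGTGGGAA → Tm = 28°C (< 29°C)
First 10 bases: CAGTGGGAAG → Tm = 32°C (≥ 29°C)
Each additional base adds 2°C (A/T) or 4°C (G/C), so Tm is non-decreasing in n; n = 10 is the first length to reach 29°C.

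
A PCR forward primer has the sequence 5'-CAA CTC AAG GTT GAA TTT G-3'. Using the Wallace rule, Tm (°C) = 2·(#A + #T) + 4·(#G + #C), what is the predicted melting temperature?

Base counts: C=3, T=6, A=6, G=4
So N_AT = 12 and N_GC = 7.
Tm = 2×12 + 4×7 = 52°C

52°C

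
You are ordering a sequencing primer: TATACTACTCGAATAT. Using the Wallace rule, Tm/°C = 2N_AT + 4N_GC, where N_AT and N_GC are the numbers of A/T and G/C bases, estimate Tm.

40°C

Scanning the sequence gives A=6, G=1, C=3, T=6.
A+T = 12, G+C = 4
Tm = 4·4 + 2·12 = 16 + 24 = 40°C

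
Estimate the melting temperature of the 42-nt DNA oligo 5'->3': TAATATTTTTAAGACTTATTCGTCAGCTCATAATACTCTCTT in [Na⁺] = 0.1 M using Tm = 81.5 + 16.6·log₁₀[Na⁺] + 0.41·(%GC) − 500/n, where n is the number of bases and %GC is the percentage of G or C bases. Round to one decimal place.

Length n = 42. Counting bases: A=12, C=8, T=19, G=3
G+C = 11, so %GC = 11/42 × 100 = 26.19%
Salt term: 16.6 × (-1) = -16.6
GC term: 0.41 × 26.19 = 10.738; length term: −500/42 = −11.905
Tm = 81.5 + (-16.6) + 10.738 − 11.905 = 63.733 → 63.7°C

63.7°C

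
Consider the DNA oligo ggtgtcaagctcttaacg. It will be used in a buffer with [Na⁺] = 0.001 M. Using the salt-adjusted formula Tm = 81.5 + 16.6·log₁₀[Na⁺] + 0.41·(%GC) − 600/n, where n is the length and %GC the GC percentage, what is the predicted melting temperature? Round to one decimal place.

Length n = 18. Base counts: A=4, G=5, T=5, C=4
G+C = 9, so %GC = 9/18 × 100 = 50%
Salt term: 16.6 × (-3) = -49.8
GC term: 0.41 × 50 = 20.5; length term: −600/18 = −33.333
Tm = 81.5 + (-49.8) + 20.5 − 33.333 = 18.867 → 18.9°C

18.9°C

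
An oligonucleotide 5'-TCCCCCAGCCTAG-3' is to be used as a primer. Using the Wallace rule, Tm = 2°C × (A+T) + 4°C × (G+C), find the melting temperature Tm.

Base counts: G=2, A=2, T=2, C=7
A+T = 4, G+C = 9
Tm = 4·9 + 2·4 = 36 + 8 = 44°C

44°C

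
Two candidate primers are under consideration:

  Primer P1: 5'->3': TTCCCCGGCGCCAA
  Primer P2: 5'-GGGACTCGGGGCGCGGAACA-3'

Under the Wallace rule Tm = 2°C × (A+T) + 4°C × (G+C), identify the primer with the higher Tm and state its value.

Primer P2, 70°C

Primer P1: A+T=4, G+C=10 → Tm = 2(4)+4(10) = 48°C
Primer P2: A+T=5, G+C=15 → Tm = 2(5)+4(15) = 70°C
48°C vs 70°C → primer P2 is higher.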